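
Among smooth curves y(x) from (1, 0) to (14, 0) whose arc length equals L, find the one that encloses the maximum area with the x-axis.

Set up the augmented Lagrangian using a multiplier λ for the length constraint:
    F(y, y') = y − λ sqrt(1 + y'^2).
F has no explicit x dependence, so the Beltrami identity yields a first integral
    F − y' ∂F/∂y' = C.
Compute ∂F/∂y' = −λ y' / sqrt(1 + y'^2). Then
    y − λ sqrt(1 + y'^2) + λ y'^2 / sqrt(1 + y'^2) = C
    ⇒  y − λ / sqrt(1 + y'^2) = C.
Solving for y' and integrating gives
    (x − a)^2 + (y − b)^2 = λ^2,
a circular arc of radius λ. The constants a, b are determined by the endpoint conditions y(1) = y(14) = 0, and λ is fixed implicitly by the length constraint
    ∫_{1}^{14} sqrt(1 + y'^2) dx = L.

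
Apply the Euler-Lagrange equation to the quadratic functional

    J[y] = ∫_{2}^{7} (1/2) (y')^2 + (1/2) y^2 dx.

The Lagrangian is L = (1/2) (y')^2 + (1/2) y^2.
Compute ∂L/∂y = y, ∂L/∂y' = y'.
The Euler-Lagrange equation d/dx(∂L/∂y') − ∂L/∂y = 0 reduces to
    y'' − y = 0.
Its general solution is
    y(x) = A e^x + B e^(−x),
with A, B fixed by the endpoint conditions.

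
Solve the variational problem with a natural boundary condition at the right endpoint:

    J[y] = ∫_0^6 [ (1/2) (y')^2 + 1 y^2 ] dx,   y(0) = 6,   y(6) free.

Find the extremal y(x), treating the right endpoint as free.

The Lagrangian L = (1/2) (y')^2 + 1 y^2 gives
    ∂L/∂y = 2 y,   ∂L/∂y' = y'.
Euler-Lagrange: y'' − 2 y = 0.
With k = sqrt(2), the general solution is
    y(x) = A cosh(sqrt(2) x) + B sinh(sqrt(2) x).
Fixed left endpoint y(0) = 6 ⇒ A = 6.
The right endpoint x = 6 is free, so the natural (transversality) condition is ∂L/∂y' |_{x=6} = 0, i.e. y'(6) = 0.
Compute y'(x) = A k sinh(k x) + B k cosh(k x), so
    y'(6) = A k sinh(k·6) + B k cosh(k·6) = 0
    ⇒ B = −A tanh(k·6) = − 6 tanh(sqrt(2)·6).
Therefore the extremal is
    y(x) = 6 cosh(sqrt(2) x) − 6 tanh(sqrt(2)·6) sinh(sqrt(2) x).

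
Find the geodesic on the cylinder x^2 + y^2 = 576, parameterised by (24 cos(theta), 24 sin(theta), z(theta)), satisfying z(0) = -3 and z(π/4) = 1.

Parameterise the cylinder of radius R = 24 as
    r(θ) = (24 cos θ, 24 sin θ, z(θ)).
The arc-length element is
    ds = sqrt(576 + (dz/dθ)^2) dθ,
so the Lagrangian is L = sqrt(576 + z'^2).
L depends on z' only, not on z or θ, so ∂L/∂z = 0 and
    ∂L/∂z' = z' / sqrt(576 + z'^2).
The Euler-Lagrange equation gives
    d/dθ( z' / sqrt(576 + z'^2) ) = 0,
so z' is constant. Integrating once:
    z(θ) = a θ + b,
a helix on the cylinder (a straight line when the cylinder is unrolled). The constants a, b are determined by the endpoint conditions.
With endpoint conditions z(0) = -3 and z(π/4) = 1: from z(0) = b we get b = -3, and a·π/4 + -3 = 1 gives a = 16/π, so
    z(θ) = (16/π) θ − 3.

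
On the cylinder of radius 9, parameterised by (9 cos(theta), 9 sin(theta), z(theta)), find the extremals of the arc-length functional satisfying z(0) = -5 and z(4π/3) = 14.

Parameterise the cylinder of radius R = 9 as
    r(θ) = (9 cos θ, 9 sin θ, z(θ)).
The arc-length element is
    ds = sqrt(81 + (dz/dθ)^2) dθ,
so the Lagrangian is L = sqrt(81 + z'^2).
L depends on z' only, not on z or θ, so ∂L/∂z = 0 and
    ∂L/∂z' = z' / sqrt(81 + z'^2).
The Euler-Lagrange equation gives
    d/dθ( z' / sqrt(81 + z'^2) ) = 0,
so z' is constant. Integrating once:
    z(θ) = a θ + b,
a helix on the cylinder (a straight line when the cylinder is unrolled). The constants a, b are determined by the endpoint conditions.
With endpoint conditions z(0) = -5 and z(4π/3) = 14: from z(0) = b we get b = -5, and a·4π/3 + -5 = 14 gives a = 57/(4π), so
    z(θ) = (57/(4π)) θ − 5.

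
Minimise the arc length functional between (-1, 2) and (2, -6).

Arc-length functional: J[y] = ∫ sqrt(1 + (y')^2) dx.
Lagrangian L = sqrt(1 + (y')^2) has no explicit y dependence, so ∂L/∂y = 0 and the Euler-Lagrange equation gives
    d/dx( y' / sqrt(1 + (y')^2) ) = 0  ⇒  y' / sqrt(1 + (y')^2) = const.
Hence y' is constant, so y(x) is affine.
Fitting the endpoints (-1, 2) and (2, -6):
    slope m = ((-6) − 2) / (2 − (-1)) = -8/3,
    intercept c = 2 − m·(-1) = -2/3.
Extremal: y(x) = (-8/3) x - 2/3.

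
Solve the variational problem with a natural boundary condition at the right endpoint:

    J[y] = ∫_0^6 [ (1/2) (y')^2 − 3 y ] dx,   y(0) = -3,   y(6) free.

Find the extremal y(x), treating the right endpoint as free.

The Lagrangian L = (1/2) (y')^2 − 3 y gives
    ∂L/∂y = −3,   ∂L/∂y' = y'.
Euler-Lagrange: d/dx(y') − (−3) = 0, i.e. y'' + 3 = 0, so
    y(x) = −(3/2) x^2 + C1 x + C2.
Fixed left endpoint y(0) = -3 ⇒ C2 = -3.
The right endpoint x = 6 is free, so the natural (transversality) condition is ∂L/∂y' |_{x=6} = 0, i.e. y'(6) = 0.
Compute y'(x) = −3 x + C1, so y'(6) = −18 + C1 = 0 ⇒ C1 = 18.
Therefore the extremal is
    y(x) = −(3/2) x^2 + 18 x − 3.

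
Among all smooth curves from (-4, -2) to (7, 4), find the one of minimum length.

Arc-length functional: J[y] = ∫ sqrt(1 + (y')^2) dx.
Lagrangian L = sqrt(1 + (y')^2) has no explicit y dependence, so ∂L/∂y = 0 and the Euler-Lagrange equation gives
    d/dx( y' / sqrt(1 + (y')^2) ) = 0  ⇒  y' / sqrt(1 + (y')^2) = const.
Hence y' is constant, so y(x) is affine.
Fitting the endpoints (-4, -2) and (7, 4):
    slope m = (4 − (-2)) / (7 − (-4)) = 6/11,
    intercept c = (-2) − m·(-4) = 2/11.
Extremal: y(x) = (6/11) x + 2/11.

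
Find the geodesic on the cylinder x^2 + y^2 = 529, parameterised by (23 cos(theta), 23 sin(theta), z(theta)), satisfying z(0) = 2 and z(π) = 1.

Parameterise the cylinder of radius R = 23 as
    r(θ) = (23 cos θ, 23 sin θ, z(θ)).
The arc-length element is
    ds = sqrt(529 + (dz/dθ)^2) dθ,
so the Lagrangian is L = sqrt(529 + z'^2).
L depends on z' only, not on z or θ, so ∂L/∂z = 0 and
    ∂L/∂z' = z' / sqrt(529 + z'^2).
The Euler-Lagrange equation gives
    d/dθ( z' / sqrt(529 + z'^2) ) = 0,
so z' is constant. Integrating once:
    z(θ) = a θ + b,
a helix on the cylinder (a straight line when the cylinder is unrolled). The constants a, b are determined by the endpoint conditions.
With endpoint conditions z(0) = 2 and z(π) = 1: from z(0) = b we get b = 2, and a·π + 2 = 1 gives a = -1/π, so
    z(θ) = (-1/π) θ + 2.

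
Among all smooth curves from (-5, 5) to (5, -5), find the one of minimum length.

Arc-length functional: J[y] = ∫ sqrt(1 + (y')^2) dx.
Lagrangian L = sqrt(1 + (y')^2) has no explicit y dependence, so ∂L/∂y = 0 and the Euler-Lagrange equation gives
    d/dx( y' / sqrt(1 + (y')^2) ) = 0  ⇒  y' / sqrt(1 + (y')^2) = const.
Hence y' is constant, so y(x) is affine.
Fitting the endpoints (-5, 5) and (5, -5):
    slope m = ((-5) − 5) / (5 − (-5)) = -1,
    intercept c = 5 − m·(-5) = 0.
Extremal: y(x) = -x.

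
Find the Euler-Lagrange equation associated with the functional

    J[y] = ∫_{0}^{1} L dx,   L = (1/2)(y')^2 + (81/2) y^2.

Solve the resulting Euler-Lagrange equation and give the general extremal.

The Lagrangian is L = (1/2)(y')^2 + (81/2) y^2.
∂L/∂y = 81y.
∂L/∂y' = y'.
The Euler-Lagrange equation d/dx(∂L/∂y') − ∂L/∂y = 0 becomes:
    y'' - 81 y = 0
General solution: y(x) = A e^(9x) + B e^(-9x), where A and B are arbitrary constants fixed by the endpoint conditions.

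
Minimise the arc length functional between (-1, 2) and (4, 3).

Arc-length functional: J[y] = ∫ sqrt(1 + (y')^2) dx.
Lagrangian L = sqrt(1 + (y')^2) has no explicit y dependence, so ∂L/∂y = 0 and the Euler-Lagrange equation gives
    d/dx( y' / sqrt(1 + (y')^2) ) = 0  ⇒  y' / sqrt(1 + (y')^2) = const.
Hence y' is constant, so y(x) is affine.
Fitting the endpoints (-1, 2) and (4, 3):
    slope m = (3 − 2) / (4 − (-1)) = 1/5,
    intercept c = 2 − m·(-1) = 11/5.
Extremal: y(x) = (1/5) x + 11/5.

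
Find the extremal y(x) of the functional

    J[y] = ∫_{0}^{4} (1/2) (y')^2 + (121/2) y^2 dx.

The Lagrangian is L = (1/2) (y')^2 + (121/2) y^2.
Compute ∂L/∂y = 121y, ∂L/∂y' = y'.
The Euler-Lagrange equation d/dx(∂L/∂y') − ∂L/∂y = 0 reduces to
    y'' − 121 y = 0.
Its general solution is
    y(x) = A e^(11x) + B e^(−11x),
with A, B fixed by the endpoint conditions.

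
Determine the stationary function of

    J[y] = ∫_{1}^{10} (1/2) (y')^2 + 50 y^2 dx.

The Lagrangian is L = (1/2) (y')^2 + 50 y^2.
Compute ∂L/∂y = 100y, ∂L/∂y' = y'.
The Euler-Lagrange equation d/dx(∂L/∂y') − ∂L/∂y = 0 reduces to
    y'' − 100 y = 0.
Its general solution is
    y(x) = A e^(10x) + B e^(−10x),
with A, B fixed by the endpoint conditions.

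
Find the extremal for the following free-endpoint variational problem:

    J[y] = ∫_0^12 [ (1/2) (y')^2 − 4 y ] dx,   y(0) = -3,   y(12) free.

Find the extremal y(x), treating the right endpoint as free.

The Lagrangian L = (1/2) (y')^2 − 4 y gives
    ∂L/∂y = −4,   ∂L/∂y' = y'.
Euler-Lagrange: d/dx(y') − (−4) = 0, i.e. y'' + 4 = 0, so
    y(x) = −(4/2) x^2 + C1 x + C2.
Fixed left endpoint y(0) = -3 ⇒ C2 = -3.
The right endpoint x = 12 is free, so the natural (transversality) condition is ∂L/∂y' |_{x=12} = 0, i.e. y'(12) = 0.
Compute y'(x) = −4 x + C1, so y'(12) = −48 + C1 = 0 ⇒ C1 = 48.
Therefore the extremal is
    y(x) = −2 x^2 + 48 x − 3.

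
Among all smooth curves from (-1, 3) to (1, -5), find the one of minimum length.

Arc-length functional: J[y] = ∫ sqrt(1 + (y')^2) dx.
Lagrangian L = sqrt(1 + (y')^2) has no explicit y dependence, so ∂L/∂y = 0 and the Euler-Lagrange equation gives
    d/dx( y' / sqrt(1 + (y')^2) ) = 0  ⇒  y' / sqrt(1 + (y')^2) = const.
Hence y' is constant, so y(x) is affine.
Fitting the endpoints (-1, 3) and (1, -5):
    slope m = ((-5) − 3) / (1 − (-1)) = -4,
    intercept c = 3 − m·(-1) = -1.
Extremal: y(x) = -4 x - 1.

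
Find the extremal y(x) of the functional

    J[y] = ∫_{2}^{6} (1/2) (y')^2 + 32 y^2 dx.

The Lagrangian is L = (1/2) (y')^2 + 32 y^2.
Compute ∂L/∂y = 64y, ∂L/∂y' = y'.
The Euler-Lagrange equation d/dx(∂L/∂y') − ∂L/∂y = 0 reduces to
    y'' − 64 y = 0.
Its general solution is
    y(x) = A e^(8x) + B e^(−8x),
with A, B fixed by the endpoint conditions.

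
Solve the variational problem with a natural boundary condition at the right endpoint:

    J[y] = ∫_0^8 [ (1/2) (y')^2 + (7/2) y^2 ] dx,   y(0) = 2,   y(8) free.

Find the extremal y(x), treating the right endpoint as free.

The Lagrangian L = (1/2) (y')^2 + (7/2) y^2 gives
    ∂L/∂y = 7 y,   ∂L/∂y' = y'.
Euler-Lagrange: y'' − 7 y = 0.
With k = sqrt(7), the general solution is
    y(x) = A cosh(sqrt(7) x) + B sinh(sqrt(7) x).
Fixed left endpoint y(0) = 2 ⇒ A = 2.
The right endpoint x = 8 is free, so the natural (transversality) condition is ∂L/∂y' |_{x=8} = 0, i.e. y'(8) = 0.
Compute y'(x) = A k sinh(k x) + B k cosh(k x), so
    y'(8) = A k sinh(k·8) + B k cosh(k·8) = 0
    ⇒ B = −A tanh(k·8) = − 2 tanh(sqrt(7)·8).
Therefore the extremal is
    y(x) = 2 cosh(sqrt(7) x) − 2 tanh(sqrt(7)·8) sinh(sqrt(7) x).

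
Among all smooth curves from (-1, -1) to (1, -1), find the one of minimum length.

Arc-length functional: J[y] = ∫ sqrt(1 + (y')^2) dx.
Lagrangian L = sqrt(1 + (y')^2) has no explicit y dependence, so ∂L/∂y = 0 and the Euler-Lagrange equation gives
    d/dx( y' / sqrt(1 + (y')^2) ) = 0  ⇒  y' / sqrt(1 + (y')^2) = const.
Hence y' is constant, so y(x) is affine.
Fitting the endpoints (-1, -1) and (1, -1):
    slope m = ((-1) − (-1)) / (1 − (-1)) = 0,
    intercept c = (-1) − m·(-1) = -1.
Extremal: y(x) = -1.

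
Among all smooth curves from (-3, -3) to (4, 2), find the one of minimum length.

Arc-length functional: J[y] = ∫ sqrt(1 + (y')^2) dx.
Lagrangian L = sqrt(1 + (y')^2) has no explicit y dependence, so ∂L/∂y = 0 and the Euler-Lagrange equation gives
    d/dx( y' / sqrt(1 + (y')^2) ) = 0  ⇒  y' / sqrt(1 + (y')^2) = const.
Hence y' is constant, so y(x) is affine.
Fitting the endpoints (-3, -3) and (4, 2):
    slope m = (2 − (-3)) / (4 − (-3)) = 5/7,
    intercept c = (-3) − m·(-3) = -6/7.
Extremal: y(x) = (5/7) x - 6/7.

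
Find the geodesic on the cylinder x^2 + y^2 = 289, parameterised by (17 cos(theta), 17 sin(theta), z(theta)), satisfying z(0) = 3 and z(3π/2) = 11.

Parameterise the cylinder of radius R = 17 as
    r(θ) = (17 cos θ, 17 sin θ, z(θ)).
The arc-length element is
    ds = sqrt(289 + (dz/dθ)^2) dθ,
so the Lagrangian is L = sqrt(289 + z'^2).
L depends on z' only, not on z or θ, so ∂L/∂z = 0 and
    ∂L/∂z' = z' / sqrt(289 + z'^2).
The Euler-Lagrange equation gives
    d/dθ( z' / sqrt(289 + z'^2) ) = 0,
so z' is constant. Integrating once:
    z(θ) = a θ + b,
a helix on the cylinder (a straight line when the cylinder is unrolled). The constants a, b are determined by the endpoint conditions.
With endpoint conditions z(0) = 3 and z(3π/2) = 11: from z(0) = b we get b = 3, and a·3π/2 + 3 = 11 gives a = 16/(3π), so
    z(θ) = (16/(3π)) θ + 3.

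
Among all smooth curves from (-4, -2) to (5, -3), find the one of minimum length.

Arc-length functional: J[y] = ∫ sqrt(1 + (y')^2) dx.
Lagrangian L = sqrt(1 + (y')^2) has no explicit y dependence, so ∂L/∂y = 0 and the Euler-Lagrange equation gives
    d/dx( y' / sqrt(1 + (y')^2) ) = 0  ⇒  y' / sqrt(1 + (y')^2) = const.
Hence y' is constant, so y(x) is affine.
Fitting the endpoints (-4, -2) and (5, -3):
    slope m = ((-3) − (-2)) / (5 − (-4)) = -1/9,
    intercept c = (-2) − m·(-4) = -22/9.
Extremal: y(x) = (-1/9) x - 22/9.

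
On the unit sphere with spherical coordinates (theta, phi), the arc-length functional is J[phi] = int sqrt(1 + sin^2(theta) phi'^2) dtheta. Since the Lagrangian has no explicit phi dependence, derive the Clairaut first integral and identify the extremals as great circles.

On the unit sphere with spherical coordinates (θ, φ), the induced metric is
    ds^2 = dθ^2 + sin^2(θ) dφ^2.
Parameterise by θ; the arc-length functional is
    J[φ] = ∫ sqrt(1 + sin^2(θ) (dφ/dθ)^2) dθ,
so L = sqrt(1 + sin^2(θ) φ'^2). Compute
    ∂L/∂φ = 0  (L has no explicit φ dependence),
    ∂L/∂φ' = sin^2(θ) φ' / sqrt(1 + sin^2(θ) φ'^2).
Since ∂L/∂φ = 0, the Euler-Lagrange equation
    d/dθ(∂L/∂φ') − ∂L/∂φ = 0
reduces to d/dθ(∂L/∂φ') = 0, i.e. the momentum conjugate to φ is conserved:
    sin^2(θ) φ' / sqrt(1 + sin^2(θ) φ'^2) = C.
This is Clairaut's relation for the sphere. Solving for φ' and integrating gives the great-circle family
    cot(θ) = A cos(φ − φ_0),
i.e. the intersection of the sphere with a plane through the origin. The two constants A and φ_0 (equivalently C and one phase) are fixed by the two endpoint conditions.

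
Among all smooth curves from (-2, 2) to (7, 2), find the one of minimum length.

Arc-length functional: J[y] = ∫ sqrt(1 + (y')^2) dx.
Lagrangian L = sqrt(1 + (y')^2) has no explicit y dependence, so ∂L/∂y = 0 and the Euler-Lagrange equation gives
    d/dx( y' / sqrt(1 + (y')^2) ) = 0  ⇒  y' / sqrt(1 + (y')^2) = const.
Hence y' is constant, so y(x) is affine.
Fitting the endpoints (-2, 2) and (7, 2):
    slope m = (2 − 2) / (7 − (-2)) = 0,
    intercept c = 2 − m·(-2) = 2.
Extremal: y(x) = 2.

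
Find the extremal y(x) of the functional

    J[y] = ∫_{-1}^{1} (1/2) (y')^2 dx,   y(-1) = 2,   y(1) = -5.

The Lagrangian is L = (1/2) (y')^2.
Compute ∂L/∂y = 0, ∂L/∂y' = y'.
The Euler-Lagrange equation d/dx(∂L/∂y') − ∂L/∂y = 0 reduces to
    y'' = 0.
Its general solution is
    y(x) = A x + B,
with A, B fixed by the endpoint conditions.
Applying the endpoint conditions y(-1) = 2 and y(1) = -5: solve A·-1 + B = 2 and A·1 + B = -5. Subtracting gives A(1 − -1) = -5 − 2, so A = -7/2, and B = 2 − A·-1 = -3/2. Therefore
    y(x) = (-7/2) x - 3/2.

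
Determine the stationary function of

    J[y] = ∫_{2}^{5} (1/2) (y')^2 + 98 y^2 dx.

The Lagrangian is L = (1/2) (y')^2 + 98 y^2.
Compute ∂L/∂y = 196y, ∂L/∂y' = y'.
The Euler-Lagrange equation d/dx(∂L/∂y') − ∂L/∂y = 0 reduces to
    y'' − 196 y = 0.
Its general solution is
    y(x) = A e^(14x) + B e^(−14x),
with A, B fixed by the endpoint conditions.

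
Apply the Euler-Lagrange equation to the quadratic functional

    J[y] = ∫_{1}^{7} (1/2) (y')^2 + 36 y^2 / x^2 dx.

The Lagrangian is L = (1/2) (y')^2 + 36 y^2 / x^2.
Compute ∂L/∂y = 72y/x^2, ∂L/∂y' = y'.
The Euler-Lagrange equation d/dx(∂L/∂y') − ∂L/∂y = 0 reduces to
    y'' − 72/x^2 · y = 0  (x > 0).
Its general solution is
    y(x) = A x^9 + B x^(-8),
with A, B fixed by the endpoint conditions.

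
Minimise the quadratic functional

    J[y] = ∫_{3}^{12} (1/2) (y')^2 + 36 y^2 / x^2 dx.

The Lagrangian is L = (1/2) (y')^2 + 36 y^2 / x^2.
Compute ∂L/∂y = 72y/x^2, ∂L/∂y' = y'.
The Euler-Lagrange equation d/dx(∂L/∂y') − ∂L/∂y = 0 reduces to
    y'' − 72/x^2 · y = 0  (x > 0).
Its general solution is
    y(x) = A x^9 + B x^(-8),
with A, B fixed by the endpoint conditions.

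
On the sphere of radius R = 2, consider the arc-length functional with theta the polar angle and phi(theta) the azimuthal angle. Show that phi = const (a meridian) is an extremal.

On the sphere of radius R = 2 with spherical coordinates (θ, φ), the induced metric is
    ds^2 = 4(dθ^2 + sin^2(θ) dφ^2).
Using θ as the parameter, the arc-length functional becomes
    J[φ] = ∫ 2 sqrt(1 + sin^2(θ) (dφ/dθ)^2) dθ.
So L = 2 sqrt(1 + sin^2(θ) φ'^2). Compute
    ∂L/∂φ = 0  (L has no explicit φ dependence),
    ∂L/∂φ' = 2 sin^2(θ) φ' / sqrt(1 + sin^2(θ) φ'^2).
For the candidate φ(θ) = c (constant), φ' = 0, so ∂L/∂φ' evaluated along the candidate vanishes, and ∂L/∂φ is identically zero. Hence
    d/dθ(∂L/∂φ') − ∂L/∂φ = 0
is satisfied. Therefore meridians φ = const are extremals of arc length — they are geodesics on the sphere.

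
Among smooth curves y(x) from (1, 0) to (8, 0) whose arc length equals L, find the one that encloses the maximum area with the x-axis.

Set up the augmented Lagrangian using a multiplier λ for the length constraint:
    F(y, y') = y − λ sqrt(1 + y'^2).
F has no explicit x dependence, so the Beltrami identity yields a first integral
    F − y' ∂F/∂y' = C.
Compute ∂F/∂y' = −λ y' / sqrt(1 + y'^2). Then
    y − λ sqrt(1 + y'^2) + λ y'^2 / sqrt(1 + y'^2) = C
    ⇒  y − λ / sqrt(1 + y'^2) = C.
Solving for y' and integrating gives
    (x − a)^2 + (y − b)^2 = λ^2,
a circular arc of radius λ. The constants a, b are determined by the endpoint conditions y(1) = y(8) = 0, and λ is fixed implicitly by the length constraint
    ∫_{1}^{8} sqrt(1 + y'^2) dx = L.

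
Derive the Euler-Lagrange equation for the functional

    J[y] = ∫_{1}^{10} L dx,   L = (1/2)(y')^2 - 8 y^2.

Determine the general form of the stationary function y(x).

The Lagrangian is L = (1/2)(y')^2 - 8 y^2.
∂L/∂y = -16y.
∂L/∂y' = y'.
The Euler-Lagrange equation d/dx(∂L/∂y') − ∂L/∂y = 0 becomes:
    y'' + 16 y = 0
General solution: y(x) = A sin(4x) + B cos(4x), where A and B are arbitrary constants fixed by the endpoint conditions.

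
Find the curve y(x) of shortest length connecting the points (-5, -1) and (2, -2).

Arc-length functional: J[y] = ∫ sqrt(1 + (y')^2) dx.
Lagrangian L = sqrt(1 + (y')^2) has no explicit y dependence, so ∂L/∂y = 0 and the Euler-Lagrange equation gives
    d/dx( y' / sqrt(1 + (y')^2) ) = 0  ⇒  y' / sqrt(1 + (y')^2) = const.
Hence y' is constant, so y(x) is affine.
Fitting the endpoints (-5, -1) and (2, -2):
    slope m = ((-2) − (-1)) / (2 − (-5)) = -1/7,
    intercept c = (-1) − m·(-5) = -12/7.
Extremal: y(x) = (-1/7) x - 12/7.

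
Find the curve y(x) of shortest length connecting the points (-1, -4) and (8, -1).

Arc-length functional: J[y] = ∫ sqrt(1 + (y')^2) dx.
Lagrangian L = sqrt(1 + (y')^2) has no explicit y dependence, so ∂L/∂y = 0 and the Euler-Lagrange equation gives
    d/dx( y' / sqrt(1 + (y')^2) ) = 0  ⇒  y' / sqrt(1 + (y')^2) = const.
Hence y' is constant, so y(x) is affine.
Fitting the endpoints (-1, -4) and (8, -1):
    slope m = ((-1) − (-4)) / (8 − (-1)) = 1/3,
    intercept c = (-4) − m·(-1) = -11/3.
Extremal: y(x) = (1/3) x - 11/3.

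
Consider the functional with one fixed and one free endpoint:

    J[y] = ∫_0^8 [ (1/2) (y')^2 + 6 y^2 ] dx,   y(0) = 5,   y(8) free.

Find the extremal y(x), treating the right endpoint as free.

The Lagrangian L = (1/2) (y')^2 + 6 y^2 gives
    ∂L/∂y = 12 y,   ∂L/∂y' = y'.
Euler-Lagrange: y'' − 12 y = 0.
With k = sqrt(12), the general solution is
    y(x) = A cosh(sqrt(12) x) + B sinh(sqrt(12) x).
Fixed left endpoint y(0) = 5 ⇒ A = 5.
The right endpoint x = 8 is free, so the natural (transversality) condition is ∂L/∂y' |_{x=8} = 0, i.e. y'(8) = 0.
Compute y'(x) = A k sinh(k x) + B k cosh(k x), so
    y'(8) = A k sinh(k·8) + B k cosh(k·8) = 0
    ⇒ B = −A tanh(k·8) = − 5 tanh(sqrt(12)·8).
Therefore the extremal is
    y(x) = 5 cosh(sqrt(12) x) − 5 tanh(sqrt(12)·8) sinh(sqrt(12) x).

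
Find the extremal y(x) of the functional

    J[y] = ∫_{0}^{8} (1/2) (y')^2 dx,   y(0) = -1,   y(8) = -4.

The Lagrangian is L = (1/2) (y')^2.
Compute ∂L/∂y = 0, ∂L/∂y' = y'.
The Euler-Lagrange equation d/dx(∂L/∂y') − ∂L/∂y = 0 reduces to
    y'' = 0.
Its general solution is
    y(x) = A x + B,
with A, B fixed by the endpoint conditions.
Applying the endpoint conditions y(0) = -1 and y(8) = -4: solve A·0 + B = -1 and A·8 + B = -4. Subtracting gives A(8 − 0) = -4 − -1, so A = -3/8, and B = -1 − A·0 = -1. Therefore
    y(x) = (-3/8) x - 1.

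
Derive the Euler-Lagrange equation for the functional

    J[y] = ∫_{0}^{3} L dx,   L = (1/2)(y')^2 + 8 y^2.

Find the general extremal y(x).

The Lagrangian is L = (1/2)(y')^2 + 8 y^2.
∂L/∂y = 16y.
∂L/∂y' = y'.
The Euler-Lagrange equation d/dx(∂L/∂y') − ∂L/∂y = 0 becomes:
    y'' - 16 y = 0
General solution: y(x) = A e^(4x) + B e^(-4x), where A and B are arbitrary constants fixed by the endpoint conditions.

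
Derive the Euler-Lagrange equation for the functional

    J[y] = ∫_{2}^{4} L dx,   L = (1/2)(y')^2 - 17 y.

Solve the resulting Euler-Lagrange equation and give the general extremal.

The Lagrangian is L = (1/2)(y')^2 - 17 y.
∂L/∂y = -17.
∂L/∂y' = y'.
The Euler-Lagrange equation d/dx(∂L/∂y') − ∂L/∂y = 0 becomes:
    y'' + 17 = 0
General solution: y(x) = -(17/2) x^2 + A x + B, where A and B are arbitrary constants fixed by the endpoint conditions.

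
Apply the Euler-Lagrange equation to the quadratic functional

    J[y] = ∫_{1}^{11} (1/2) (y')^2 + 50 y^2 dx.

The Lagrangian is L = (1/2) (y')^2 + 50 y^2.
Compute ∂L/∂y = 100y, ∂L/∂y' = y'.
The Euler-Lagrange equation d/dx(∂L/∂y') − ∂L/∂y = 0 reduces to
    y'' − 100 y = 0.
Its general solution is
    y(x) = A e^(10x) + B e^(−10x),
with A, B fixed by the endpoint conditions.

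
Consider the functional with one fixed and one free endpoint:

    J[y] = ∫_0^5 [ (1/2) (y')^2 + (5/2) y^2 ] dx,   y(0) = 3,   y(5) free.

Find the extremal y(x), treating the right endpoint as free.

The Lagrangian L = (1/2) (y')^2 + (5/2) y^2 gives
    ∂L/∂y = 5 y,   ∂L/∂y' = y'.
Euler-Lagrange: y'' − 5 y = 0.
With k = sqrt(5), the general solution is
    y(x) = A cosh(sqrt(5) x) + B sinh(sqrt(5) x).
Fixed left endpoint y(0) = 3 ⇒ A = 3.
The right endpoint x = 5 is free, so the natural (transversality) condition is ∂L/∂y' |_{x=5} = 0, i.e. y'(5) = 0.
Compute y'(x) = A k sinh(k x) + B k cosh(k x), so
    y'(5) = A k sinh(k·5) + B k cosh(k·5) = 0
    ⇒ B = −A tanh(k·5) = − 3 tanh(sqrt(5)·5).
Therefore the extremal is
    y(x) = 3 cosh(sqrt(5) x) − 3 tanh(sqrt(5)·5) sinh(sqrt(5) x).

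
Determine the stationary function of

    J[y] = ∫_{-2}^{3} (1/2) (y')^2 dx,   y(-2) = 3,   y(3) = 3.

The Lagrangian is L = (1/2) (y')^2.
Compute ∂L/∂y = 0, ∂L/∂y' = y'.
The Euler-Lagrange equation d/dx(∂L/∂y') − ∂L/∂y = 0 reduces to
    y'' = 0.
Its general solution is
    y(x) = A x + B,
with A, B fixed by the endpoint conditions.
Applying the endpoint conditions y(-2) = 3 and y(3) = 3: solve A·-2 + B = 3 and A·3 + B = 3. Subtracting gives A(3 − -2) = 3 − 3, so A = 0, and B = 3 − A·-2 = 3. Therefore
    y(x) = 3.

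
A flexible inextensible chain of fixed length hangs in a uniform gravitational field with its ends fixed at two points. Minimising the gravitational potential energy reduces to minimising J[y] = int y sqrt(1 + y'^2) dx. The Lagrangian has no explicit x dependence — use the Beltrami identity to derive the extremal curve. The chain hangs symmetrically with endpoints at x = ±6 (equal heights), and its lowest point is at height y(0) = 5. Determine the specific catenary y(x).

The Lagrangian L(y, y') = y sqrt(1 + y'^2) has no explicit x dependence, so the Beltrami identity applies:
    L − y' ∂L/∂y' = C.
Compute ∂L/∂y' = y · y' / sqrt(1 + y'^2). Then
    L − y' ∂L/∂y'
    = y sqrt(1 + y'^2) − y · y'^2 / sqrt(1 + y'^2)
    = y (1 + y'^2 − y'^2) / sqrt(1 + y'^2)
    = y / sqrt(1 + y'^2) = C.
Squaring gives y^2 = C^2 (1 + y'^2), i.e.
    y'^2 = y^2 / C^2 − 1.
Separating variables,
    dy / sqrt(y^2 − C^2) = dx / C,
and integrating gives arccosh(y / C) = (x − a)/C, so
    y(x) = C cosh((x − a)/C),
the catenary. The constants C and a are fixed by the two endpoint conditions (and, for the hanging-chain problem, the length constraint selects C).
Now fit the given data. The endpoints x = ±6 are symmetric at equal height, so the catenary is even about its minimum: a = 0 and y(x) = C cosh(x/C). The lowest point is y(0) = C cosh(0) = C, and we are told y(0) = 5, so C = 5. Therefore
    y(x) = 5 cosh(x/5),
and at the endpoints
    y(±6) = 5 cosh(6/5).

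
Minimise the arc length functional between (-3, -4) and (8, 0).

Arc-length functional: J[y] = ∫ sqrt(1 + (y')^2) dx.
Lagrangian L = sqrt(1 + (y')^2) has no explicit y dependence, so ∂L/∂y = 0 and the Euler-Lagrange equation gives
    d/dx( y' / sqrt(1 + (y')^2) ) = 0  ⇒  y' / sqrt(1 + (y')^2) = const.
Hence y' is constant, so y(x) is affine.
Fitting the endpoints (-3, -4) and (8, 0):
    slope m = (0 − (-4)) / (8 − (-3)) = 4/11,
    intercept c = (-4) − m·(-3) = -32/11.
Extremal: y(x) = (4/11) x - 32/11.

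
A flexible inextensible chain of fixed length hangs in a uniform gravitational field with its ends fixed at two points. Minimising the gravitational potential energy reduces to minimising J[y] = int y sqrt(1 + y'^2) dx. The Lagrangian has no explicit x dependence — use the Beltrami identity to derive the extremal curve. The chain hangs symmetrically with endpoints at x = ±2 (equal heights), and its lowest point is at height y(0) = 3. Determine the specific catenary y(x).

The Lagrangian L(y, y') = y sqrt(1 + y'^2) has no explicit x dependence, so the Beltrami identity applies:
    L − y' ∂L/∂y' = C.
Compute ∂L/∂y' = y · y' / sqrt(1 + y'^2). Then
    L − y' ∂L/∂y'
    = y sqrt(1 + y'^2) − y · y'^2 / sqrt(1 + y'^2)
    = y (1 + y'^2 − y'^2) / sqrt(1 + y'^2)
    = y / sqrt(1 + y'^2) = C.
Squaring gives y^2 = C^2 (1 + y'^2), i.e.
    y'^2 = y^2 / C^2 − 1.
Separating variables,
    dy / sqrt(y^2 − C^2) = dx / C,
and integrating gives arccosh(y / C) = (x − a)/C, so
    y(x) = C cosh((x − a)/C),
the catenary. The constants C and a are fixed by the two endpoint conditions (and, for the hanging-chain problem, the length constraint selects C).
Now fit the given data. The endpoints x = ±2 are symmetric at equal height, so the catenary is even about its minimum: a = 0 and y(x) = C cosh(x/C). The lowest point is y(0) = C cosh(0) = C, and we are told y(0) = 3, so C = 3. Therefore
    y(x) = 3 cosh(x/3),
and at the endpoints
    y(±2) = 3 cosh(2/3).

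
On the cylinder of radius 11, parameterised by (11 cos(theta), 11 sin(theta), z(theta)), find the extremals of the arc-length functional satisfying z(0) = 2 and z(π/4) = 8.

Parameterise the cylinder of radius R = 11 as
    r(θ) = (11 cos θ, 11 sin θ, z(θ)).
The arc-length element is
    ds = sqrt(121 + (dz/dθ)^2) dθ,
so the Lagrangian is L = sqrt(121 + z'^2).
L depends on z' only, not on z or θ, so ∂L/∂z = 0 and
    ∂L/∂z' = z' / sqrt(121 + z'^2).
The Euler-Lagrange equation gives
    d/dθ( z' / sqrt(121 + z'^2) ) = 0,
so z' is constant. Integrating once:
    z(θ) = a θ + b,
a helix on the cylinder (a straight line when the cylinder is unrolled). The constants a, b are determined by the endpoint conditions.
With endpoint conditions z(0) = 2 and z(π/4) = 8: from z(0) = b we get b = 2, and a·π/4 + 2 = 8 gives a = 24/π, so
    z(θ) = (24/π) θ + 2.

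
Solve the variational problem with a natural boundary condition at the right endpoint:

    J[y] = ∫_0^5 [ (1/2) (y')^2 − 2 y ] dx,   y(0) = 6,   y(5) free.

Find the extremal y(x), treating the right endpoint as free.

The Lagrangian L = (1/2) (y')^2 − 2 y gives
    ∂L/∂y = −2,   ∂L/∂y' = y'.
Euler-Lagrange: d/dx(y') − (−2) = 0, i.e. y'' + 2 = 0, so
    y(x) = −(2/2) x^2 + C1 x + C2.
Fixed left endpoint y(0) = 6 ⇒ C2 = 6.
The right endpoint x = 5 is free, so the natural (transversality) condition is ∂L/∂y' |_{x=5} = 0, i.e. y'(5) = 0.
Compute y'(x) = −2 x + C1, so y'(5) = −10 + C1 = 0 ⇒ C1 = 10.
Therefore the extremal is
    y(x) = −x^2 + 10 x + 6.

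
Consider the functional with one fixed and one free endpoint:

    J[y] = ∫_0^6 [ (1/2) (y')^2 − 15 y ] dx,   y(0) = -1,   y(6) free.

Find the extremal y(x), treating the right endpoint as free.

The Lagrangian L = (1/2) (y')^2 − 15 y gives
    ∂L/∂y = −15,   ∂L/∂y' = y'.
Euler-Lagrange: d/dx(y') − (−15) = 0, i.e. y'' + 15 = 0, so
    y(x) = −(15/2) x^2 + C1 x + C2.
Fixed left endpoint y(0) = -1 ⇒ C2 = -1.
The right endpoint x = 6 is free, so the natural (transversality) condition is ∂L/∂y' |_{x=6} = 0, i.e. y'(6) = 0.
Compute y'(x) = −15 x + C1, so y'(6) = −90 + C1 = 0 ⇒ C1 = 90.
Therefore the extremal is
    y(x) = −(15/2) x^2 + 90 x − 1.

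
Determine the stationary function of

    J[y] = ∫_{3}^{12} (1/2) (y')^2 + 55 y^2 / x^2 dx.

The Lagrangian is L = (1/2) (y')^2 + 55 y^2 / x^2.
Compute ∂L/∂y = 110y/x^2, ∂L/∂y' = y'.
The Euler-Lagrange equation d/dx(∂L/∂y') − ∂L/∂y = 0 reduces to
    y'' − 110/x^2 · y = 0  (x > 0).
Its general solution is
    y(x) = A x^11 + B x^(-10),
with A, B fixed by the endpoint conditions.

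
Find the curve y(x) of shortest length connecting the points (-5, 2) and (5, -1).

Arc-length functional: J[y] = ∫ sqrt(1 + (y')^2) dx.
Lagrangian L = sqrt(1 + (y')^2) has no explicit y dependence, so ∂L/∂y = 0 and the Euler-Lagrange equation gives
    d/dx( y' / sqrt(1 + (y')^2) ) = 0  ⇒  y' / sqrt(1 + (y')^2) = const.
Hence y' is constant, so y(x) is affine.
Fitting the endpoints (-5, 2) and (5, -1):
    slope m = ((-1) − 2) / (5 − (-5)) = -3/10,
    intercept c = 2 − m·(-5) = 1/2.
Extremal: y(x) = (-3/10) x + 1/2.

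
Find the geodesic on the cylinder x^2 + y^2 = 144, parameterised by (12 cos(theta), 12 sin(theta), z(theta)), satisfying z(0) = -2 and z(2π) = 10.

Parameterise the cylinder of radius R = 12 as
    r(θ) = (12 cos θ, 12 sin θ, z(θ)).
The arc-length element is
    ds = sqrt(144 + (dz/dθ)^2) dθ,
so the Lagrangian is L = sqrt(144 + z'^2).
L depends on z' only, not on z or θ, so ∂L/∂z = 0 and
    ∂L/∂z' = z' / sqrt(144 + z'^2).
The Euler-Lagrange equation gives
    d/dθ( z' / sqrt(144 + z'^2) ) = 0,
so z' is constant. Integrating once:
    z(θ) = a θ + b,
a helix on the cylinder (a straight line when the cylinder is unrolled). The constants a, b are determined by the endpoint conditions.
With endpoint conditions z(0) = -2 and z(2π) = 10: from z(0) = b we get b = -2, and a·2π + -2 = 10 gives a = 6/π, so
    z(θ) = (6/π) θ − 2.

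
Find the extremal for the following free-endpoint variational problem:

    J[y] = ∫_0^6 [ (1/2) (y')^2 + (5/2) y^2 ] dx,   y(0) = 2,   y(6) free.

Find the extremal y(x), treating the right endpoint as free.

The Lagrangian L = (1/2) (y')^2 + (5/2) y^2 gives
    ∂L/∂y = 5 y,   ∂L/∂y' = y'.
Euler-Lagrange: y'' − 5 y = 0.
With k = sqrt(5), the general solution is
    y(x) = A cosh(sqrt(5) x) + B sinh(sqrt(5) x).
Fixed left endpoint y(0) = 2 ⇒ A = 2.
The right endpoint x = 6 is free, so the natural (transversality) condition is ∂L/∂y' |_{x=6} = 0, i.e. y'(6) = 0.
Compute y'(x) = A k sinh(k x) + B k cosh(k x), so
    y'(6) = A k sinh(k·6) + B k cosh(k·6) = 0
    ⇒ B = −A tanh(k·6) = − 2 tanh(sqrt(5)·6).
Therefore the extremal is
    y(x) = 2 cosh(sqrt(5) x) − 2 tanh(sqrt(5)·6) sinh(sqrt(5) x).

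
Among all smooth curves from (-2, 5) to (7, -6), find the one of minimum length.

Arc-length functional: J[y] = ∫ sqrt(1 + (y')^2) dx.
Lagrangian L = sqrt(1 + (y')^2) has no explicit y dependence, so ∂L/∂y = 0 and the Euler-Lagrange equation gives
    d/dx( y' / sqrt(1 + (y')^2) ) = 0  ⇒  y' / sqrt(1 + (y')^2) = const.
Hence y' is constant, so y(x) is affine.
Fitting the endpoints (-2, 5) and (7, -6):
    slope m = ((-6) − 5) / (7 − (-2)) = -11/9,
    intercept c = 5 − m·(-2) = 23/9.
Extremal: y(x) = (-11/9) x + 23/9.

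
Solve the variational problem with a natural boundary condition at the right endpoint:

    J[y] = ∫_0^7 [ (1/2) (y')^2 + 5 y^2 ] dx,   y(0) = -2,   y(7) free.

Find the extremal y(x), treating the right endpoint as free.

The Lagrangian L = (1/2) (y')^2 + 5 y^2 gives
    ∂L/∂y = 10 y,   ∂L/∂y' = y'.
Euler-Lagrange: y'' − 10 y = 0.
With k = sqrt(10), the general solution is
    y(x) = A cosh(sqrt(10) x) + B sinh(sqrt(10) x).
Fixed left endpoint y(0) = -2 ⇒ A = -2.
The right endpoint x = 7 is free, so the natural (transversality) condition is ∂L/∂y' |_{x=7} = 0, i.e. y'(7) = 0.
Compute y'(x) = A k sinh(k x) + B k cosh(k x), so
    y'(7) = A k sinh(k·7) + B k cosh(k·7) = 0
    ⇒ B = −A tanh(k·7) = 2 tanh(sqrt(10)·7).
Therefore the extremal is
    y(x) = −2 cosh(sqrt(10) x) + 2 tanh(sqrt(10)·7) sinh(sqrt(10) x).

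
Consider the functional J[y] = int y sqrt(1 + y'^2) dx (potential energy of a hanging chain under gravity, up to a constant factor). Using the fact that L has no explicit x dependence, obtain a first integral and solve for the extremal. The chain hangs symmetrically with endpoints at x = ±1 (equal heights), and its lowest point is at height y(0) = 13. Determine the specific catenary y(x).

The Lagrangian L(y, y') = y sqrt(1 + y'^2) has no explicit x dependence, so the Beltrami identity applies:
    L − y' ∂L/∂y' = C.
Compute ∂L/∂y' = y · y' / sqrt(1 + y'^2). Then
    L − y' ∂L/∂y'
    = y sqrt(1 + y'^2) − y · y'^2 / sqrt(1 + y'^2)
    = y (1 + y'^2 − y'^2) / sqrt(1 + y'^2)
    = y / sqrt(1 + y'^2) = C.
Squaring gives y^2 = C^2 (1 + y'^2), i.e.
    y'^2 = y^2 / C^2 − 1.
Separating variables,
    dy / sqrt(y^2 − C^2) = dx / C,
and integrating gives arccosh(y / C) = (x − a)/C, so
    y(x) = C cosh((x − a)/C),
the catenary. The constants C and a are fixed by the two endpoint conditions (and, for the hanging-chain problem, the length constraint selects C).
Now fit the given data. The endpoints x = ±1 are symmetric at equal height, so the catenary is even about its minimum: a = 0 and y(x) = C cosh(x/C). The lowest point is y(0) = C cosh(0) = C, and we are told y(0) = 13, so C = 13. Therefore
    y(x) = 13 cosh(x/13),
and at the endpoints
    y(±1) = 13 cosh(1/13).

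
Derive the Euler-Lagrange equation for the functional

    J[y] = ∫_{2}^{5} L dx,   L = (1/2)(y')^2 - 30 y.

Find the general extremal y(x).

The Lagrangian is L = (1/2)(y')^2 - 30 y.
∂L/∂y = -30.
∂L/∂y' = y'.
The Euler-Lagrange equation d/dx(∂L/∂y') − ∂L/∂y = 0 becomes:
    y'' + 30 = 0
General solution: y(x) = -15 x^2 + A x + B, where A and B are arbitrary constants fixed by the endpoint conditions.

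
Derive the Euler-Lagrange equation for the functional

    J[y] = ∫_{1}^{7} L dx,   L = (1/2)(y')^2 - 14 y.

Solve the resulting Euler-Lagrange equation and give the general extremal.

The Lagrangian is L = (1/2)(y')^2 - 14 y.
∂L/∂y = -14.
∂L/∂y' = y'.
The Euler-Lagrange equation d/dx(∂L/∂y') − ∂L/∂y = 0 becomes:
    y'' + 14 = 0
General solution: y(x) = -7 x^2 + A x + B, where A and B are arbitrary constants fixed by the endpoint conditions.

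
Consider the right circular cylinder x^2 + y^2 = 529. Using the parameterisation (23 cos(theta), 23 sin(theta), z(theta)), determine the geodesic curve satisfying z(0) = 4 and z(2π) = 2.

Parameterise the cylinder of radius R = 23 as
    r(θ) = (23 cos θ, 23 sin θ, z(θ)).
The arc-length element is
    ds = sqrt(529 + (dz/dθ)^2) dθ,
so the Lagrangian is L = sqrt(529 + z'^2).
L depends on z' only, not on z or θ, so ∂L/∂z = 0 and
    ∂L/∂z' = z' / sqrt(529 + z'^2).
The Euler-Lagrange equation gives
    d/dθ( z' / sqrt(529 + z'^2) ) = 0,
so z' is constant. Integrating once:
    z(θ) = a θ + b,
a helix on the cylinder (a straight line when the cylinder is unrolled). The constants a, b are determined by the endpoint conditions.
With endpoint conditions z(0) = 4 and z(2π) = 2: from z(0) = b we get b = 4, and a·2π + 4 = 2 gives a = -1/π, so
    z(θ) = (-1/π) θ + 4.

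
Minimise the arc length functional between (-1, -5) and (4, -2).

Arc-length functional: J[y] = ∫ sqrt(1 + (y')^2) dx.
Lagrangian L = sqrt(1 + (y')^2) has no explicit y dependence, so ∂L/∂y = 0 and the Euler-Lagrange equation gives
    d/dx( y' / sqrt(1 + (y')^2) ) = 0  ⇒  y' / sqrt(1 + (y')^2) = const.
Hence y' is constant, so y(x) is affine.
Fitting the endpoints (-1, -5) and (4, -2):
    slope m = ((-2) − (-5)) / (4 − (-1)) = 3/5,
    intercept c = (-5) − m·(-1) = -22/5.
Extremal: y(x) = (3/5) x - 22/5.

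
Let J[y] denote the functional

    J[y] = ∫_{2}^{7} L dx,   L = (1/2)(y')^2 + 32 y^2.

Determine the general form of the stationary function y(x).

The Lagrangian is L = (1/2)(y')^2 + 32 y^2.
∂L/∂y = 64y.
∂L/∂y' = y'.
The Euler-Lagrange equation d/dx(∂L/∂y') − ∂L/∂y = 0 becomes:
    y'' - 64 y = 0
General solution: y(x) = A e^(8x) + B e^(-8x), where A and B are arbitrary constants fixed by the endpoint conditions.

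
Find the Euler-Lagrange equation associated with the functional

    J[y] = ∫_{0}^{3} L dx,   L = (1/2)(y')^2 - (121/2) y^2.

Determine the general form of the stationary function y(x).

The Lagrangian is L = (1/2)(y')^2 - (121/2) y^2.
∂L/∂y = -121y.
∂L/∂y' = y'.
The Euler-Lagrange equation d/dx(∂L/∂y') − ∂L/∂y = 0 becomes:
    y'' + 121 y = 0
General solution: y(x) = A sin(11x) + B cos(11x), where A and B are arbitrary constants fixed by the endpoint conditions.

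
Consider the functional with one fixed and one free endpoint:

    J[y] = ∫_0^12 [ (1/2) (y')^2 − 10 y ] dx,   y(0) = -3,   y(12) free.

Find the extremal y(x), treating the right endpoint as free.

The Lagrangian L = (1/2) (y')^2 − 10 y gives
    ∂L/∂y = −10,   ∂L/∂y' = y'.
Euler-Lagrange: d/dx(y') − (−10) = 0, i.e. y'' + 10 = 0, so
    y(x) = −(10/2) x^2 + C1 x + C2.
Fixed left endpoint y(0) = -3 ⇒ C2 = -3.
The right endpoint x = 12 is free, so the natural (transversality) condition is ∂L/∂y' |_{x=12} = 0, i.e. y'(12) = 0.
Compute y'(x) = −10 x + C1, so y'(12) = −120 + C1 = 0 ⇒ C1 = 120.
Therefore the extremal is
    y(x) = −5 x^2 + 120 x − 3.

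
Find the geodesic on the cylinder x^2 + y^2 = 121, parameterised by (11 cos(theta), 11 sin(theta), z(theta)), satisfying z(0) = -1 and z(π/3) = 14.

Parameterise the cylinder of radius R = 11 as
    r(θ) = (11 cos θ, 11 sin θ, z(θ)).
The arc-length element is
    ds = sqrt(121 + (dz/dθ)^2) dθ,
so the Lagrangian is L = sqrt(121 + z'^2).
L depends on z' only, not on z or θ, so ∂L/∂z = 0 and
    ∂L/∂z' = z' / sqrt(121 + z'^2).
The Euler-Lagrange equation gives
    d/dθ( z' / sqrt(121 + z'^2) ) = 0,
so z' is constant. Integrating once:
    z(θ) = a θ + b,
a helix on the cylinder (a straight line when the cylinder is unrolled). The constants a, b are determined by the endpoint conditions.
With endpoint conditions z(0) = -1 and z(π/3) = 14: from z(0) = b we get b = -1, and a·π/3 + -1 = 14 gives a = 45/π, so
    z(θ) = (45/π) θ − 1.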